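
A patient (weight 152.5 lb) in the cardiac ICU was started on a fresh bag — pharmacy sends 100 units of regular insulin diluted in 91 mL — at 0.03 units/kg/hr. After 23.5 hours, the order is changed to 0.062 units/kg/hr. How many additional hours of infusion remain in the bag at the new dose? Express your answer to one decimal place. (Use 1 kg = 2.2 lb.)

11.9 hours

Initial rate:
Weight = 152.5 lb ÷ 2.2 lb/kg = 69.31818 kg
Dose = 0.03 units/kg/hr × 69.31818 kg = 2.079545 units/hr
Concentration = 100 units ÷ 91 mL = 1.098901 units/mL
Rate = 2.079545 units/hr ÷ 1.098901 units/mL = 1.892386 mL/hr
Volume infused so far = 1.892386 mL/hr × 23.5 hr = 44.47108 mL
Volume remaining = 91 − 44.47108 = 46.52892 mL
New rate:
Dose = 0.062 units/kg/hr × 69.31818 kg = 4.297727 units/hr
Rate = 4.297727 units/hr ÷ 1.098901 units/mL = 3.910932 mL/hr
Time remaining = 46.52892 mL ÷ 3.910932 mL/hr = 11.89714 hr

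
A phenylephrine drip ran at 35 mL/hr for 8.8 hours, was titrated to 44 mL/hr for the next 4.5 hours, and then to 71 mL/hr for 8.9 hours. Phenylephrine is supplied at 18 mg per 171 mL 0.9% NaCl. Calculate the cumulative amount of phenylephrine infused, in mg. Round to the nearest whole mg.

Concentration = 18 mg ÷ 171 mL = 0.1052632 mg/mL
Stage 1: 35 mL/hr × 8.8 hr = 308 mL → 308 mL × 0.1052632 mg/mL = 32.42105 mg
Stage 2: 44 mL/hr × 4.5 hr = 198 mL → 198 mL × 0.1052632 mg/mL = 20.84211 mg
Stage 3: 71 mL/hr × 8.9 hr = 631.9 mL → 631.9 mL × 0.1052632 mg/mL = 66.51579 mg
Total = 32.42105 + 20.84211 + 66.51579 = 119.7789 mg

120 mg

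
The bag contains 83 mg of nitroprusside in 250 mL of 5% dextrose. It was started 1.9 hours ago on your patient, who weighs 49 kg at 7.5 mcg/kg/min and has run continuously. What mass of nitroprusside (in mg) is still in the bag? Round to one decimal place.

41.1 mg

Dose = 7.5 mcg/kg/min × 49 kg = 367.5 mcg/min
367.5 mcg/min × 60 min/hr = 22050 mcg/hr
Concentration = 83 mg ÷ 250 mL = 0.332 mg/mL = 332 mcg/mL
Rate = 22050 mcg/hr ÷ 332 mcg/mL = 66.41566 mL/hr
Volume infused = 66.41566 mL/hr × 1.9 hr = 126.1898 mL
Volume remaining = 250 − 126.1898 = 123.8102 mL
Drug remaining = 123.8102 mL × 332 mcg/mL = 41105 mcg = 41.105 mg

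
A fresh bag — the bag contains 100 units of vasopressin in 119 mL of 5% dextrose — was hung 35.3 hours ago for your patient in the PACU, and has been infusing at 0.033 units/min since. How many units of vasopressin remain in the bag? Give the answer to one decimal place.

30.1 units

0.033 units/min × 60 min/hr = 1.98 units/hr
Concentration = 100 units ÷ 119 mL = 0.8403361 units/mL
Rate = 1.98 units/hr ÷ 0.8403361 units/mL = 2.3562 mL/hr
Volume infused = 2.3562 mL/hr × 35.3 hr = 83.17386 mL
Volume remaining = 119 − 83.17386 = 35.82614 mL
Drug remaining = 35.82614 mL × 0.8403361 units/mL = 30.106 units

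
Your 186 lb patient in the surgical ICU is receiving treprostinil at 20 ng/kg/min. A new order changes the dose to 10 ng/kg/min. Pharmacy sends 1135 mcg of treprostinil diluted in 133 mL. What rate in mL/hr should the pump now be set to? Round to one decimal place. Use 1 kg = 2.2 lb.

Weight = 186 lb ÷ 2.2 lb/kg = 84.54545 kg
Dose = 10 ng/kg/min × 84.54545 kg = 845.4545 ng/min
845.4545 ng/min × 60 min/hr = 50727.27 ng/hr
Concentration = 1135 mcg ÷ 133 mL = 8.533835 mcg/mL = 8533.835 ng/mL
Rate = 50727.27 ng/hr ÷ 8533.835 ng/mL = 5.944253 mL/hr

5.9 mL/hr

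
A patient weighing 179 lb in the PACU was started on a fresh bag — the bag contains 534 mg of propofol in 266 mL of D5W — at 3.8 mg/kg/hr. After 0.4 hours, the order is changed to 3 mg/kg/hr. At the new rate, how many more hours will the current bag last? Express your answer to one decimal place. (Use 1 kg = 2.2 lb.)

Initial rate:
Weight = 179 lb ÷ 2.2 lb/kg = 81.36364 kg
Dose = 3.8 mg/kg/hr × 81.36364 kg = 309.1818 mg/hr
Concentration = 534 mg ÷ 266 mL = 2.007519 mg/mL
Rate = 309.1818 mg/hr ÷ 2.007519 mg/mL = 154.0119 mL/hr
Volume infused so far = 154.0119 mL/hr × 0.4 hr = 61.60477 mL
Volume remaining = 266 − 61.60477 = 204.3952 mL
New rate:
Dose = 3 mg/kg/hr × 81.36364 kg = 244.0909 mg/hr
Rate = 244.0909 mg/hr ÷ 2.007519 mg/mL = 121.5884 mL/hr
Time remaining = 204.3952 mL ÷ 121.5884 mL/hr = 1.681043 hr

1.7 hours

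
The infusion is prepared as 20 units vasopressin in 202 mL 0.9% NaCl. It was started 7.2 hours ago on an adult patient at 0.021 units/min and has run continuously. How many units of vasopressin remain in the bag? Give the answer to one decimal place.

10.9 units

0.021 units/min × 60 min/hr = 1.26 units/hr
Concentration = 20 units ÷ 202 mL = 0.0990099 units/mL
Rate = 1.26 units/hr ÷ 0.0990099 units/mL = 12.726 mL/hr
Volume infused = 12.726 mL/hr × 7.2 hr = 91.6272 mL
Volume remaining = 202 − 91.6272 = 110.3728 mL
Drug remaining = 110.3728 mL × 0.0990099 units/mL = 10.928 units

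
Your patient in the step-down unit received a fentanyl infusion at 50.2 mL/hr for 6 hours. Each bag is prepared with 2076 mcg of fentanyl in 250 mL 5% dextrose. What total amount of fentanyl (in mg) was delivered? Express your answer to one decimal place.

Concentration = 2076 mcg ÷ 250 mL = 8.304 mcg/mL
Drug rate = 50.2 mL/hr × 8.304 mcg/mL = 416.8608 mcg/hr
Total = 416.8608 mcg/hr × 6 hr = 2501.165 mcg = 2.501165 mg

2.5 mg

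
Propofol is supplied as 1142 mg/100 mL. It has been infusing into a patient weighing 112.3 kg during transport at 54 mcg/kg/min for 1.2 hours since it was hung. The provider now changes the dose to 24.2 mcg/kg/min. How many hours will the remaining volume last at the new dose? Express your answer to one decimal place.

Initial rate:
Dose = 54 mcg/kg/min × 112.3 kg = 6064.2 mcg/min
6064.2 mcg/min × 60 min/hr = 363852 mcg/hr
Concentration = 1142 mg ÷ 100 mL = 11.42 mg/mL = 11420 mcg/mL
Rate = 363852 mcg/hr ÷ 11420 mcg/mL = 31.86095 mL/hr
Volume infused so far = 31.86095 mL/hr × 1.2 hr = 38.23313 mL
Volume remaining = 100 − 38.23313 = 61.76687 mL
New rate:
Dose = 24.2 mcg/kg/min × 112.3 kg = 2717.66 mcg/min
2717.66 mcg/min × 60 min/hr = 163059.6 mcg/hr
Rate = 163059.6 mcg/hr ÷ 11420 mcg/mL = 14.27842 mL/hr
Time remaining = 61.76687 mL ÷ 14.27842 mL/hr = 4.325888 hr

4.3 hours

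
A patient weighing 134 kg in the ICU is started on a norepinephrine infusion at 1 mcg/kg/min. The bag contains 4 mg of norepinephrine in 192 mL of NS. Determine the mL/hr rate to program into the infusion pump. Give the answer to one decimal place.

385.9 mL/hr

Dose = 1 mcg/kg/min × 134 kg = 134 mcg/min
134 mcg/min × 60 min/hr = 8040 mcg/hr
Concentration = 4 mg ÷ 192 mL = 0.02083333 mg/mL = 20.83333 mcg/mL
Rate = 8040 mcg/hr ÷ 20.83333 mcg/mL = 385.92 mL/hr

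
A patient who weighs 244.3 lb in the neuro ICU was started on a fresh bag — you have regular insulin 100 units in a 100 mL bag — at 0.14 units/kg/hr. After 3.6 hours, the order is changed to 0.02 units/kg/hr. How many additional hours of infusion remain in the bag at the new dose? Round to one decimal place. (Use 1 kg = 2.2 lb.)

19.8 hours

Initial rate:
Weight = 244.3 lb ÷ 2.2 lb/kg = 111.0455 kg
Dose = 0.14 units/kg/hr × 111.0455 kg = 15.54636 units/hr
Concentration = 100 units ÷ 100 mL = 1 units/mL
Rate = 15.54636 units/hr ÷ 1 units/mL = 15.54636 mL/hr
Volume infused so far = 15.54636 mL/hr × 3.6 hr = 55.96691 mL
Volume remaining = 100 − 55.96691 = 44.03309 mL
New rate:
Dose = 0.02 units/kg/hr × 111.0455 kg = 2.220909 units/hr
Rate = 2.220909 units/hr ÷ 1 units/mL = 2.220909 mL/hr
Time remaining = 44.03309 mL ÷ 2.220909 mL/hr = 19.82661 hr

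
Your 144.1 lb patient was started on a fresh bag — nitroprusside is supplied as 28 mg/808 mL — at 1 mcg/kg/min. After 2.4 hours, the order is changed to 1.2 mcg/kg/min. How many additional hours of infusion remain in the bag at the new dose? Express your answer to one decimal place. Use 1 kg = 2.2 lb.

Initial rate:
Weight = 144.1 lb ÷ 2.2 lb/kg = 65.5 kg
Dose = 1 mcg/kg/min × 65.5 kg = 65.5 mcg/min
65.5 mcg/min × 60 min/hr = 3930 mcg/hr
Concentration = 28 mg ÷ 808 mL = 0.03465347 mg/mL = 34.65347 mcg/mL
Rate = 3930 mcg/hr ÷ 34.65347 mcg/mL = 113.4086 mL/hr
Volume infused so far = 113.4086 mL/hr × 2.4 hr = 272.1806 mL
Volume remaining = 808 − 272.1806 = 535.8194 mL
New rate:
Dose = 1.2 mcg/kg/min × 65.5 kg = 78.6 mcg/min
78.6 mcg/min × 60 min/hr = 4716 mcg/hr
Rate = 4716 mcg/hr ÷ 34.65347 mcg/mL = 136.0903 mL/hr
Time remaining = 535.8194 mL ÷ 136.0903 mL/hr = 3.937235 hr

3.9 hours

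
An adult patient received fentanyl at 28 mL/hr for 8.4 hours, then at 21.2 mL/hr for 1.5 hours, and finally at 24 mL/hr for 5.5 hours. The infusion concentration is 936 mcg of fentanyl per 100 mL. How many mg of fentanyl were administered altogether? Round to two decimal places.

Concentration = 936 mcg ÷ 100 mL = 9.36 mcg/mL
Stage 1: 28 mL/hr × 8.4 hr = 235.2 mL → 235.2 mL × 9.36 mcg/mL = 2201.472 mcg
Stage 2: 21.2 mL/hr × 1.5 hr = 31.8 mL → 31.8 mL × 9.36 mcg/mL = 297.648 mcg
Stage 3: 24 mL/hr × 5.5 hr = 132 mL → 132 mL × 9.36 mcg/mL = 1235.52 mcg
Total = 2201.472 + 297.648 + 1235.52 = 3734.64 mcg = 3.73464 mg

3.73 mg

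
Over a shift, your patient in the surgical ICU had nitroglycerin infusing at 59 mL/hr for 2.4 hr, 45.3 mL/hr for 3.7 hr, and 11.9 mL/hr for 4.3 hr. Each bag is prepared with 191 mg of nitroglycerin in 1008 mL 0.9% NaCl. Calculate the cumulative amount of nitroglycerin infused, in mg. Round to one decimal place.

68.3 mg

Concentration = 191 mg ÷ 1008 mL = 0.1894841 mg/mL
Stage 1: 59 mL/hr × 2.4 hr = 141.6 mL → 141.6 mL × 0.1894841 mg/mL = 26.83095 mg
Stage 2: 45.3 mL/hr × 3.7 hr = 167.61 mL → 167.61 mL × 0.1894841 mg/mL = 31.75943 mg
Stage 3: 11.9 mL/hr × 4.3 hr = 51.17 mL → 51.17 mL × 0.1894841 mg/mL = 9.695903 mg
Total = 26.83095 + 31.75943 + 9.695903 = 68.28629 mg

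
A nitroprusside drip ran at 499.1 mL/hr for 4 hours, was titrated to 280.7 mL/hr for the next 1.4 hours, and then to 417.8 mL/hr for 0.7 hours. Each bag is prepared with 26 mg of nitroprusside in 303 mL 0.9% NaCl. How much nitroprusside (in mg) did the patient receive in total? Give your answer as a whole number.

230 mg

Concentration = 26 mg ÷ 303 mL = 0.08580858 mg/mL
Stage 1: 499.1 mL/hr × 4 hr = 1996.4 mL → 1996.4 mL × 0.08580858 mg/mL = 171.3083 mg
Stage 2: 280.7 mL/hr × 1.4 hr = 392.98 mL → 392.98 mL × 0.08580858 mg/mL = 33.72106 mg
Stage 3: 417.8 mL/hr × 0.7 hr = 292.46 mL → 292.46 mL × 0.08580858 mg/mL = 25.09558 mg
Total = 171.3083 + 33.72106 + 25.09558 = 230.1249 mg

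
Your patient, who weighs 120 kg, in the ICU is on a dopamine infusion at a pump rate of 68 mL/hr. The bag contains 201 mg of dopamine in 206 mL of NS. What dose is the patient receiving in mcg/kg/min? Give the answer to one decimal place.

9.2 mcg/kg/min

Concentration = 201 mg ÷ 206 mL = 0.9757282 mg/mL = 975.7282 mcg/mL
Drug rate = 68 mL/hr × 975.7282 mcg/mL = 66349.51 mcg/hr
66349.51 mcg/hr ÷ 60 min/hr = 1105.825 mcg/min
1105.825 mcg/min ÷ 120 kg = 9.21521 mcg/kg/min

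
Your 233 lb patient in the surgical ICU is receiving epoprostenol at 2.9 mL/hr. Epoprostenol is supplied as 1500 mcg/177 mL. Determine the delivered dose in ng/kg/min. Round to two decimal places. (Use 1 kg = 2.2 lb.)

3.87 ng/kg/min

Weight = 233 lb ÷ 2.2 lb/kg = 105.9091 kg
Concentration = 1500 mcg ÷ 177 mL = 8.474576 mcg/mL = 8474.576 ng/mL
Drug rate = 2.9 mL/hr × 8474.576 ng/mL = 24576.27 ng/hr
24576.27 ng/hr ÷ 60 min/hr = 409.6045 ng/min
409.6045 ng/min ÷ 105.9091 kg = 3.86751 ng/kg/min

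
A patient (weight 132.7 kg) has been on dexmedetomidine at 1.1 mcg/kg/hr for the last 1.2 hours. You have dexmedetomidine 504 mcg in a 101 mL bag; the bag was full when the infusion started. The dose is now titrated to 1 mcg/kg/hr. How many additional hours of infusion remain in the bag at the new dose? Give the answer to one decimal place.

2.5 hours

Initial rate:
Dose = 1.1 mcg/kg/hr × 132.7 kg = 145.97 mcg/hr
Concentration = 504 mcg ÷ 101 mL = 4.990099 mcg/mL
Rate = 145.97 mcg/hr ÷ 4.990099 mcg/mL = 29.25192 mL/hr
Volume infused so far = 29.25192 mL/hr × 1.2 hr = 35.10231 mL
Volume remaining = 101 − 35.10231 = 65.89769 mL
New rate:
Dose = 1 mcg/kg/hr × 132.7 kg = 132.7 mcg/hr
Rate = 132.7 mcg/hr ÷ 4.990099 mcg/mL = 26.59266 mL/hr
Time remaining = 65.89769 mL ÷ 26.59266 mL/hr = 2.478041 hr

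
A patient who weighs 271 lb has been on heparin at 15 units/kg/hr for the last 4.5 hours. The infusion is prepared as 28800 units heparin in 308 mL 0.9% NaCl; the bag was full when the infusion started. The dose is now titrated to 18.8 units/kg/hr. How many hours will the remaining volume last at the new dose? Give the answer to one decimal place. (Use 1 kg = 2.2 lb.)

8.8 hours

Initial rate:
Weight = 271 lb ÷ 2.2 lb/kg = 123.1818 kg
Dose = 15 units/kg/hr × 123.1818 kg = 1847.727 units/hr
Concentration = 28800 units ÷ 308 mL = 93.50649 units/mL
Rate = 1847.727 units/hr ÷ 93.50649 units/mL = 19.76042 mL/hr
Volume infused so far = 19.76042 mL/hr × 4.5 hr = 88.92187 mL
Volume remaining = 308 − 88.92187 = 219.0781 mL
New rate:
Dose = 18.8 units/kg/hr × 123.1818 kg = 2315.818 units/hr
Rate = 2315.818 units/hr ÷ 93.50649 units/mL = 24.76639 mL/hr
Time remaining = 219.0781 mL ÷ 24.76639 mL/hr = 8.845784 hr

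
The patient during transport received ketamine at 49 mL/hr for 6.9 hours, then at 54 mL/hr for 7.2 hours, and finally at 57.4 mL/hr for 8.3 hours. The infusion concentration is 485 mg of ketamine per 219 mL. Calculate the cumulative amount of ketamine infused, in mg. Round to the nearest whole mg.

Concentration = 485 mg ÷ 219 mL = 2.214612 mg/mL
Stage 1: 49 mL/hr × 6.9 hr = 338.1 mL → 338.1 mL × 2.214612 mg/mL = 748.7603 mg
Stage 2: 54 mL/hr × 7.2 hr = 388.8 mL → 388.8 mL × 2.214612 mg/mL = 861.0411 mg
Stage 3: 57.4 mL/hr × 8.3 hr = 476.42 mL → 476.42 mL × 2.214612 mg/mL = 1055.085 mg
Total = 748.7603 + 861.0411 + 1055.085 = 2664.887 mg

2665 mg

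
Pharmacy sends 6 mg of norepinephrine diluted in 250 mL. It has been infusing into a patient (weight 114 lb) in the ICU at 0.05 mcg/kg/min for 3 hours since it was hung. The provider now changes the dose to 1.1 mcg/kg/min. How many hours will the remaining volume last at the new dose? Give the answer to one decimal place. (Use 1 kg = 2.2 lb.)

Initial rate:
Weight = 114 lb ÷ 2.2 lb/kg = 51.81818 kg
Dose = 0.05 mcg/kg/min × 51.81818 kg = 2.590909 mcg/min
2.590909 mcg/min × 60 min/hr = 155.4545 mcg/hr
Concentration = 6 mg ÷ 250 mL = 0.024 mg/mL = 24 mcg/mL
Rate = 155.4545 mcg/hr ÷ 24 mcg/mL = 6.477273 mL/hr
Volume infused so far = 6.477273 mL/hr × 3 hr = 19.43182 mL
Volume remaining = 250 − 19.43182 = 230.5682 mL
New rate:
Dose = 1.1 mcg/kg/min × 51.81818 kg = 57 mcg/min
57 mcg/min × 60 min/hr = 3420 mcg/hr
Rate = 3420 mcg/hr ÷ 24 mcg/mL = 142.5 mL/hr
Time remaining = 230.5682 mL ÷ 142.5 mL/hr = 1.618022 hr

1.6 hours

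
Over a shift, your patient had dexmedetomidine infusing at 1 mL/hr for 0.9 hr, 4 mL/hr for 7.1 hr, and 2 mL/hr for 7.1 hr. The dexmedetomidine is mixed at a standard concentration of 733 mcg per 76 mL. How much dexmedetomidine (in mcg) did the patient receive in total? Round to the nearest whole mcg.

Concentration = 733 mcg ÷ 76 mL = 9.644737 mcg/mL
Stage 1: 1 mL/hr × 0.9 hr = 0.9 mL → 0.9 mL × 9.644737 mcg/mL = 8.680263 mcg
Stage 2: 4 mL/hr × 7.1 hr = 28.4 mL → 28.4 mL × 9.644737 mcg/mL = 273.9105 mcg
Stage 3: 2 mL/hr × 7.1 hr = 14.2 mL → 14.2 mL × 9.644737 mcg/mL = 136.9553 mcg
Total = 8.680263 + 273.9105 + 136.9553 = 419.5461 mcg

420 mcg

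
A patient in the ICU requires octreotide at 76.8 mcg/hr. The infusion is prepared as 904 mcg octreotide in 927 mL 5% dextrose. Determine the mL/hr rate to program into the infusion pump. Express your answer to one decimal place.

78.8 mL/hr

Concentration = 904 mcg ÷ 927 mL = 0.9751888 mcg/mL
Rate = 76.8 mcg/hr ÷ 0.9751888 mcg/mL = 78.75398 mL/hr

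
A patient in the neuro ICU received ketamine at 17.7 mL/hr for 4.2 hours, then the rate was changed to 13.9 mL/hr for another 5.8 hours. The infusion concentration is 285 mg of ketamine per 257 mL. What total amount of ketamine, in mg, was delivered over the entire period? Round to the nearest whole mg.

Concentration = 285 mg ÷ 257 mL = 1.108949 mg/mL
Stage 1: 17.7 mL/hr × 4.2 hr = 74.34 mL → 74.34 mL × 1.108949 mg/mL = 82.4393 mg
Stage 2: 13.9 mL/hr × 5.8 hr = 80.62 mL → 80.62 mL × 1.108949 mg/mL = 89.4035 mg
Total = 82.4393 + 89.4035 = 171.8428 mg

172 mg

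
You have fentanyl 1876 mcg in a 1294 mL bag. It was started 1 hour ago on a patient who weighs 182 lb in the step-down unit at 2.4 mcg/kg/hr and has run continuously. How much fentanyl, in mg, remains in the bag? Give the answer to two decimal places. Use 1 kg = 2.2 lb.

Weight = 182 lb ÷ 2.2 lb/kg = 82.72727 kg
Dose = 2.4 mcg/kg/hr × 82.72727 kg = 198.5455 mcg/hr
Concentration = 1876 mcg ÷ 1294 mL = 1.449768 mcg/mL
Rate = 198.5455 mcg/hr ÷ 1.449768 mcg/mL = 136.9498 mL/hr
Volume infused = 136.9498 mL/hr × 1 hr = 136.9498 mL
Volume remaining = 1294 − 136.9498 = 1157.05 mL
Drug remaining = 1157.05 mL × 1.449768 mcg/mL = 1677.455 mcg = 1.677455 mg

1.68 mg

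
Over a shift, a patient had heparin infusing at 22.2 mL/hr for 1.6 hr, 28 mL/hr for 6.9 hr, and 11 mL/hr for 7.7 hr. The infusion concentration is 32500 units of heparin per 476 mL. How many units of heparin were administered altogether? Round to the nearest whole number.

21399 units

Concentration = 32500 units ÷ 476 mL = 68.27731 units/mL
Stage 1: 22.2 mL/hr × 1.6 hr = 35.52 mL → 35.52 mL × 68.27731 units/mL = 2425.21 units
Stage 2: 28 mL/hr × 6.9 hr = 193.2 mL → 193.2 mL × 68.27731 units/mL = 13191.18 units
Stage 3: 11 mL/hr × 7.7 hr = 84.7 mL → 84.7 mL × 68.27731 units/mL = 5783.088 units
Total = 2425.21 + 13191.18 + 5783.088 = 21399.47 units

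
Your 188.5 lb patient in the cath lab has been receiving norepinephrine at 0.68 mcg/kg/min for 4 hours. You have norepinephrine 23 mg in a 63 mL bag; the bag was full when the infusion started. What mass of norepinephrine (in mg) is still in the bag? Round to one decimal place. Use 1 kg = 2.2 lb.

9.0 mg

Weight = 188.5 lb ÷ 2.2 lb/kg = 85.68182 kg
Dose = 0.68 mcg/kg/min × 85.68182 kg = 58.26364 mcg/min
58.26364 mcg/min × 60 min/hr = 3495.818 mcg/hr
Concentration = 23 mg ÷ 63 mL = 0.3650794 mg/mL = 365.0794 mcg/mL
Rate = 3495.818 mcg/hr ÷ 365.0794 mcg/mL = 9.575502 mL/hr
Volume infused = 9.575502 mL/hr × 4 hr = 38.30201 mL
Volume remaining = 63 − 38.30201 = 24.69799 mL
Drug remaining = 24.69799 mL × 365.0794 mcg/mL = 9016.727 mcg = 9.016727 mg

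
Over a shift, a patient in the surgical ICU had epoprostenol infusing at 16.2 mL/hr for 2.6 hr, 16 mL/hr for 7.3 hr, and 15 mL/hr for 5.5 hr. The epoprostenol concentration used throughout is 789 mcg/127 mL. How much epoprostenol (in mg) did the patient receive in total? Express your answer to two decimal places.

1.50 mg

Concentration = 789 mcg ÷ 127 mL = 6.212598 mcg/mL
Stage 1: 16.2 mL/hr × 2.6 hr = 42.12 mL → 42.12 mL × 6.212598 mcg/mL = 261.6746 mcg
Stage 2: 16 mL/hr × 7.3 hr = 116.8 mL → 116.8 mL × 6.212598 mcg/mL = 725.6315 mcg
Stage 3: 15 mL/hr × 5.5 hr = 82.5 mL → 82.5 mL × 6.212598 mcg/mL = 512.5394 mcg
Total = 261.6746 + 725.6315 + 512.5394 = 1499.846 mcg = 1.499846 mg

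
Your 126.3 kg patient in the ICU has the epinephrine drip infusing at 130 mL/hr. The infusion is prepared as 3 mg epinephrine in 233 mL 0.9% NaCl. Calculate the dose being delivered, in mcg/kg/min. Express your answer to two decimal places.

Concentration = 3 mg ÷ 233 mL = 0.01287554 mg/mL = 12.87554 mcg/mL
Drug rate = 130 mL/hr × 12.87554 mcg/mL = 1673.82 mcg/hr
1673.82 mcg/hr ÷ 60 min/hr = 27.897 mcg/min
27.897 mcg/min ÷ 126.3 kg = 0.2208788 mcg/kg/min

0.22 mcg/kg/min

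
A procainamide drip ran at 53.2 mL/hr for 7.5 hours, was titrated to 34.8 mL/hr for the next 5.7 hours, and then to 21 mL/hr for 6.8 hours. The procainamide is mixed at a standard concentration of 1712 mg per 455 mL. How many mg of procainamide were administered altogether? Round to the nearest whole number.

Concentration = 1712 mg ÷ 455 mL = 3.762637 mg/mL
Stage 1: 53.2 mL/hr × 7.5 hr = 399 mL → 399 mL × 3.762637 mg/mL = 1501.292 mg
Stage 2: 34.8 mL/hr × 5.7 hr = 198.36 mL → 198.36 mL × 3.762637 mg/mL = 746.3567 mg
Stage 3: 21 mL/hr × 6.8 hr = 142.8 mL → 142.8 mL × 3.762637 mg/mL = 537.3046 mg
Total = 1501.292 + 746.3567 + 537.3046 = 2784.954 mg

2785 mg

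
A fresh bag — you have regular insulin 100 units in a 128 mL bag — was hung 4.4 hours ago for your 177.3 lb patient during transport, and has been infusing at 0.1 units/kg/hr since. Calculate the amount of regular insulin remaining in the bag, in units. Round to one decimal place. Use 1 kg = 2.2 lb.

64.5 units

Weight = 177.3 lb ÷ 2.2 lb/kg = 80.59091 kg
Dose = 0.1 units/kg/hr × 80.59091 kg = 8.059091 units/hr
Concentration = 100 units ÷ 128 mL = 0.78125 units/mL
Rate = 8.059091 units/hr ÷ 0.78125 units/mL = 10.31564 mL/hr
Volume infused = 10.31564 mL/hr × 4.4 hr = 45.3888 mL
Volume remaining = 128 − 45.3888 = 82.6112 mL
Drug remaining = 82.6112 mL × 0.78125 units/mL = 64.54 units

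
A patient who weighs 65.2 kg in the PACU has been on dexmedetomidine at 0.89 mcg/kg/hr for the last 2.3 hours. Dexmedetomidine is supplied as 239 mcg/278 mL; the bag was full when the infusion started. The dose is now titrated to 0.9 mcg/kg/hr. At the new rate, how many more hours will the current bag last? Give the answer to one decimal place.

Initial rate:
Dose = 0.89 mcg/kg/hr × 65.2 kg = 58.028 mcg/hr
Concentration = 239 mcg ÷ 278 mL = 0.8597122 mcg/mL
Rate = 58.028 mcg/hr ÷ 0.8597122 mcg/mL = 67.497 mL/hr
Volume infused so far = 67.497 mL/hr × 2.3 hr = 155.2431 mL
Volume remaining = 278 − 155.2431 = 122.7569 mL
New rate:
Dose = 0.9 mcg/kg/hr × 65.2 kg = 58.68 mcg/hr
Rate = 58.68 mcg/hr ÷ 0.8597122 mcg/mL = 68.2554 mL/hr
Time remaining = 122.7569 mL ÷ 68.2554 mL/hr = 1.798494 hr

1.8 hours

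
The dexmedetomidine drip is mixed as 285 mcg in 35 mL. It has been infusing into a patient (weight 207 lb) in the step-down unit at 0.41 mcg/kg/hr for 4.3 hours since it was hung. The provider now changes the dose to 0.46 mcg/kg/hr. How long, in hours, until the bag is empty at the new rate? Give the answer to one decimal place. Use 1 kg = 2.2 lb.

2.8 hours

Initial rate:
Weight = 207 lb ÷ 2.2 lb/kg = 94.09091 kg
Dose = 0.41 mcg/kg/hr × 94.09091 kg = 38.57727 mcg/hr
Concentration = 285 mcg ÷ 35 mL = 8.142857 mcg/mL
Rate = 38.57727 mcg/hr ÷ 8.142857 mcg/mL = 4.73756 mL/hr
Volume infused so far = 4.73756 mL/hr × 4.3 hr = 20.37151 mL
Volume remaining = 35 − 20.37151 = 14.62849 mL
New rate:
Dose = 0.46 mcg/kg/hr × 94.09091 kg = 43.28182 mcg/hr
Rate = 43.28182 mcg/hr ÷ 8.142857 mcg/mL = 5.315311 mL/hr
Time remaining = 14.62849 mL ÷ 5.315311 mL/hr = 2.752142 hr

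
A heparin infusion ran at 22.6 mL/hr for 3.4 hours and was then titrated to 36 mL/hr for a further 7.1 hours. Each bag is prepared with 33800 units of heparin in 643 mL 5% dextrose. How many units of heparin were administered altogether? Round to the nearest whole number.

17475 units

Concentration = 33800 units ÷ 643 mL = 52.5661 units/mL
Stage 1: 22.6 mL/hr × 3.4 hr = 76.84 mL → 76.84 mL × 52.5661 units/mL = 4039.179 units
Stage 2: 36 mL/hr × 7.1 hr = 255.6 mL → 255.6 mL × 52.5661 units/mL = 13435.89 units
Total = 4039.179 + 13435.89 = 17475.07 units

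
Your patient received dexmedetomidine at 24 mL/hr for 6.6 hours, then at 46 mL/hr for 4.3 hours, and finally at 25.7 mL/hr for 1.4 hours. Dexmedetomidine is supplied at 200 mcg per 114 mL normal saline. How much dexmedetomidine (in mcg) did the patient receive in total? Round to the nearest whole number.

688 mcg

Concentration = 200 mcg ÷ 114 mL = 1.754386 mcg/mL
Stage 1: 24 mL/hr × 6.6 hr = 158.4 mL → 158.4 mL × 1.754386 mcg/mL = 277.8947 mcg
Stage 2: 46 mL/hr × 4.3 hr = 197.8 mL → 197.8 mL × 1.754386 mcg/mL = 347.0175 mcg
Stage 3: 25.7 mL/hr × 1.4 hr = 35.98 mL → 35.98 mL × 1.754386 mcg/mL = 63.12281 mcg
Total = 277.8947 + 347.0175 + 63.12281 = 688.0351 mcg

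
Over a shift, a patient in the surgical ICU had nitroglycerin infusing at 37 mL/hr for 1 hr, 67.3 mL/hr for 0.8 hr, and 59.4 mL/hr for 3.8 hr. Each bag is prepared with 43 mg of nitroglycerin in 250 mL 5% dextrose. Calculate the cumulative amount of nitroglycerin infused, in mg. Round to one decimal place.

54.4 mg

Concentration = 43 mg ÷ 250 mL = 0.172 mg/mL
Stage 1: 37 mL/hr × 1 hr = 37 mL → 37 mL × 0.172 mg/mL = 6.364 mg
Stage 2: 67.3 mL/hr × 0.8 hr = 53.84 mL → 53.84 mL × 0.172 mg/mL = 9.26048 mg
Stage 3: 59.4 mL/hr × 3.8 hr = 225.72 mL → 225.72 mL × 0.172 mg/mL = 38.82384 mg
Total = 6.364 + 9.26048 + 38.82384 = 54.44832 mg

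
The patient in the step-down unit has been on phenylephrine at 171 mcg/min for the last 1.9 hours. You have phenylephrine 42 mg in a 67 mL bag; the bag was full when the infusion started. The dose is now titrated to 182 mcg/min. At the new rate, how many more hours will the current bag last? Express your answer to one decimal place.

2.1 hours

Initial rate:
171 mcg/min × 60 min/hr = 10260 mcg/hr
Concentration = 42 mg ÷ 67 mL = 0.6268657 mg/mL = 626.8657 mcg/mL
Rate = 10260 mcg/hr ÷ 626.8657 mcg/mL = 16.36714 mL/hr
Volume infused so far = 16.36714 mL/hr × 1.9 hr = 31.09757 mL
Volume remaining = 67 − 31.09757 = 35.90243 mL
New rate:
182 mcg/min × 60 min/hr = 10920 mcg/hr
Rate = 10920 mcg/hr ÷ 626.8657 mcg/mL = 17.42 mL/hr
Time remaining = 35.90243 mL ÷ 17.42 mL/hr = 2.060989 hr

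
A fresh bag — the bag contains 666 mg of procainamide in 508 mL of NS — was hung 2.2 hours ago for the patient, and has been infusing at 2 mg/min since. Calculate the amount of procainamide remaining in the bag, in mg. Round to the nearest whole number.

402 mg

2 mg/min × 60 min/hr = 120 mg/hr
Concentration = 666 mg ÷ 508 mL = 1.311024 mg/mL
Rate = 120 mg/hr ÷ 1.311024 mg/mL = 91.53153 mL/hr
Volume infused = 91.53153 mL/hr × 2.2 hr = 201.3694 mL
Volume remaining = 508 − 201.3694 = 306.6306 mL
Drug remaining = 306.6306 mL × 1.311024 mg/mL = 402 mg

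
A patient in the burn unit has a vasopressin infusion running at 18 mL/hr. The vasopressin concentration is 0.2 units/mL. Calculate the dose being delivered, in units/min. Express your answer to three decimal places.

Drug rate = 18 mL/hr × 0.2 units/mL = 3.6 units/hr
3.6 units/hr ÷ 60 min/hr = 0.06 units/min

0.060 units/min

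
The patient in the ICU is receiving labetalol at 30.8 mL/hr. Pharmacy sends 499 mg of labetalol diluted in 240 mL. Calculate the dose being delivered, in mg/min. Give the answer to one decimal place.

1.1 mg/min

Concentration = 499 mg ÷ 240 mL = 2.079167 mg/mL
Drug rate = 30.8 mL/hr × 2.079167 mg/mL = 64.03833 mg/hr
64.03833 mg/hr ÷ 60 min/hr = 1.067306 mg/min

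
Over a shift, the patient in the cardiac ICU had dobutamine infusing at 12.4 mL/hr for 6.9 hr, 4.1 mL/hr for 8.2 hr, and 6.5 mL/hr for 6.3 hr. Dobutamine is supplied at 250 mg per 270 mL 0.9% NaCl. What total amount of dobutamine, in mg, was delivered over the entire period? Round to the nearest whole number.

Concentration = 250 mg ÷ 270 mL = 0.9259259 mg/mL
Stage 1: 12.4 mL/hr × 6.9 hr = 85.56 mL → 85.56 mL × 0.9259259 mg/mL = 79.22222 mg
Stage 2: 4.1 mL/hr × 8.2 hr = 33.62 mL → 33.62 mL × 0.9259259 mg/mL = 31.12963 mg
Stage 3: 6.5 mL/hr × 6.3 hr = 40.95 mL → 40.95 mL × 0.9259259 mg/mL = 37.91667 mg
Total = 79.22222 + 31.12963 + 37.91667 = 148.2685 mg

148 mg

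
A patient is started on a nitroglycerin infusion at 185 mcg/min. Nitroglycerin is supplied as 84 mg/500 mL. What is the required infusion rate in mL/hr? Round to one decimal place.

66.1 mL/hr

185 mcg/min × 60 min/hr = 11100 mcg/hr
Concentration = 84 mg ÷ 500 mL = 0.168 mg/mL = 168 mcg/mL
Rate = 11100 mcg/hr ÷ 168 mcg/mL = 66.07143 mL/hr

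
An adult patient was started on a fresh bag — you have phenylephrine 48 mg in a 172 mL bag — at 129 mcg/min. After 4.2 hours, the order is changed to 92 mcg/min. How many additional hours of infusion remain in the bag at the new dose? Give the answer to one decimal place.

Initial rate:
129 mcg/min × 60 min/hr = 7740 mcg/hr
Concentration = 48 mg ÷ 172 mL = 0.2790698 mg/mL = 279.0698 mcg/mL
Rate = 7740 mcg/hr ÷ 279.0698 mcg/mL = 27.735 mL/hr
Volume infused so far = 27.735 mL/hr × 4.2 hr = 116.487 mL
Volume remaining = 172 − 116.487 = 55.513 mL
New rate:
92 mcg/min × 60 min/hr = 5520 mcg/hr
Rate = 5520 mcg/hr ÷ 279.0698 mcg/mL = 19.78 mL/hr
Time remaining = 55.513 mL ÷ 19.78 mL/hr = 2.806522 hr

2.8 hours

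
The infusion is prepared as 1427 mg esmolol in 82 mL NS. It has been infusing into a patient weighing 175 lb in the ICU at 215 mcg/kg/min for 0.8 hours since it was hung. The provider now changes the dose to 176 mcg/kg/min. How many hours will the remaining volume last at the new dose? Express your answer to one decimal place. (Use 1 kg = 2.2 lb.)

Initial rate:
Weight = 175 lb ÷ 2.2 lb/kg = 79.54545 kg
Dose = 215 mcg/kg/min × 79.54545 kg = 17102.27 mcg/min
17102.27 mcg/min × 60 min/hr = 1026136 mcg/hr
Concentration = 1427 mg ÷ 82 mL = 17.40244 mg/mL = 17402.44 mcg/mL
Rate = 1026136 mcg/hr ÷ 17402.44 mcg/mL = 58.96509 mL/hr
Volume infused so far = 58.96509 mL/hr × 0.8 hr = 47.17207 mL
Volume remaining = 82 − 47.17207 = 34.82793 mL
New rate:
Dose = 176 mcg/kg/min × 79.54545 kg = 14000 mcg/min
14000 mcg/min × 60 min/hr = 840000 mcg/hr
Rate = 840000 mcg/hr ÷ 17402.44 mcg/mL = 48.2691 mL/hr
Time remaining = 34.82793 mL ÷ 48.2691 mL/hr = 0.7215368 hr

0.7 hours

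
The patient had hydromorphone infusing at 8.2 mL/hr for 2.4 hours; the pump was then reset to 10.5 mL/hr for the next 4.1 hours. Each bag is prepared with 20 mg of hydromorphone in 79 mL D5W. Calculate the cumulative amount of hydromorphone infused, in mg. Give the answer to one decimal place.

15.9 mg

Concentration = 20 mg ÷ 79 mL = 0.2531646 mg/mL
Stage 1: 8.2 mL/hr × 2.4 hr = 19.68 mL → 19.68 mL × 0.2531646 mg/mL = 4.982278 mg
Stage 2: 10.5 mL/hr × 4.1 hr = 43.05 mL → 43.05 mL × 0.2531646 mg/mL = 10.89873 mg
Total = 4.982278 + 10.89873 = 15.88101 mg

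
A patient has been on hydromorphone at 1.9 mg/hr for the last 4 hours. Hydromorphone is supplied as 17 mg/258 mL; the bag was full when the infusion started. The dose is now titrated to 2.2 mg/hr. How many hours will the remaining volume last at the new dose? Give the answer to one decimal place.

4.3 hours

Initial rate:
Concentration = 17 mg ÷ 258 mL = 0.06589147 mg/mL
Rate = 1.9 mg/hr ÷ 0.06589147 mg/mL = 28.83529 mL/hr
Volume infused so far = 28.83529 mL/hr × 4 hr = 115.3412 mL
Volume remaining = 258 − 115.3412 = 142.6588 mL
New rate:
Rate = 2.2 mg/hr ÷ 0.06589147 mg/mL = 33.38824 mL/hr
Time remaining = 142.6588 mL ÷ 33.38824 mL/hr = 4.272727 hr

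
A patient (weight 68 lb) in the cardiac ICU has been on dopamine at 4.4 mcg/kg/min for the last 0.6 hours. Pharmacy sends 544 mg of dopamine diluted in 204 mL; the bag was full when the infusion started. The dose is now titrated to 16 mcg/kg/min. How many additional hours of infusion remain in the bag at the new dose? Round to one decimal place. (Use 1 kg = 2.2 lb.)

18.2 hours

Initial rate:
Weight = 68 lb ÷ 2.2 lb/kg = 30.90909 kg
Dose = 4.4 mcg/kg/min × 30.90909 kg = 136 mcg/min
136 mcg/min × 60 min/hr = 8160 mcg/hr
Concentration = 544 mg ÷ 204 mL = 2.666667 mg/mL = 2666.667 mcg/mL
Rate = 8160 mcg/hr ÷ 2666.667 mcg/mL = 3.06 mL/hr
Volume infused so far = 3.06 mL/hr × 0.6 hr = 1.836 mL
Volume remaining = 204 − 1.836 = 202.164 mL
New rate:
Dose = 16 mcg/kg/min × 30.90909 kg = 494.5455 mcg/min
494.5455 mcg/min × 60 min/hr = 29672.73 mcg/hr
Rate = 29672.73 mcg/hr ÷ 2666.667 mcg/mL = 11.12727 mL/hr
Time remaining = 202.164 mL ÷ 11.12727 mL/hr = 18.16833 hr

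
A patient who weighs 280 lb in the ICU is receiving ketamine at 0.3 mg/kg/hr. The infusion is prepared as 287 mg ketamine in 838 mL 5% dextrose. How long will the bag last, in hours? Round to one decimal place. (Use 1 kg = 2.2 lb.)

7.5 hours

Weight = 280 lb ÷ 2.2 lb/kg = 127.2727 kg
Dose = 0.3 mg/kg/hr × 127.2727 kg = 38.18182 mg/hr
Concentration = 287 mg ÷ 838 mL = 0.3424821 mg/mL
Rate = 38.18182 mg/hr ÷ 0.3424821 mg/mL = 111.4856 mL/hr
Duration = 838 mL ÷ 111.4856 mL/hr = 7.516667 hr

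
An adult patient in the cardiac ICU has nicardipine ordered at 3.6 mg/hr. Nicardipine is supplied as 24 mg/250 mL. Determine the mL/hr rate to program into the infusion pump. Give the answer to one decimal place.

Concentration = 24 mg ÷ 250 mL = 0.096 mg/mL
Rate = 3.6 mg/hr ÷ 0.096 mg/mL = 37.5 mL/hr

37.5 mL/hr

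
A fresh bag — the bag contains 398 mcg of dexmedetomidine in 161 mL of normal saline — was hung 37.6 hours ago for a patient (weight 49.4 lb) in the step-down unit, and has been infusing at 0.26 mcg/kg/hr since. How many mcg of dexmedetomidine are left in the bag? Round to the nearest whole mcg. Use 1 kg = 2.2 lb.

Weight = 49.4 lb ÷ 2.2 lb/kg = 22.45455 kg
Dose = 0.26 mcg/kg/hr × 22.45455 kg = 5.838182 mcg/hr
Concentration = 398 mcg ÷ 161 mL = 2.47205 mcg/mL
Rate = 5.838182 mcg/hr ÷ 2.47205 mcg/mL = 2.361677 mL/hr
Volume infused = 2.361677 mL/hr × 37.6 hr = 88.79904 mL
Volume remaining = 161 − 88.79904 = 72.20096 mL
Drug remaining = 72.20096 mL × 2.47205 mcg/mL = 178.4844 mcg

178 mcg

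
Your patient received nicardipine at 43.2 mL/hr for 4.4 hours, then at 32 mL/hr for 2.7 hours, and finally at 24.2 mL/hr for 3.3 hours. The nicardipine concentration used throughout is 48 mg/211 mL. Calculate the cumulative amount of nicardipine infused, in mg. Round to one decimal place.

Concentration = 48 mg ÷ 211 mL = 0.2274882 mg/mL
Stage 1: 43.2 mL/hr × 4.4 hr = 190.08 mL → 190.08 mL × 0.2274882 mg/mL = 43.24095 mg
Stage 2: 32 mL/hr × 2.7 hr = 86.4 mL → 86.4 mL × 0.2274882 mg/mL = 19.65498 mg
Stage 3: 24.2 mL/hr × 3.3 hr = 79.86 mL → 79.86 mL × 0.2274882 mg/mL = 18.1672 mg
Total = 43.24095 + 19.65498 + 18.1672 = 81.06313 mg

81.1 mg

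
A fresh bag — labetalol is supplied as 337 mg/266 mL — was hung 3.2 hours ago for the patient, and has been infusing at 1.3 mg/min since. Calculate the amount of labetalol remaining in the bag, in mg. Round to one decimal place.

87.4 mg

1.3 mg/min × 60 min/hr = 78 mg/hr
Concentration = 337 mg ÷ 266 mL = 1.266917 mg/mL
Rate = 78 mg/hr ÷ 1.266917 mg/mL = 61.56677 mL/hr
Volume infused = 61.56677 mL/hr × 3.2 hr = 197.0136 mL
Volume remaining = 266 − 197.0136 = 68.98635 mL
Drug remaining = 68.98635 mL × 1.266917 mg/mL = 87.4 mg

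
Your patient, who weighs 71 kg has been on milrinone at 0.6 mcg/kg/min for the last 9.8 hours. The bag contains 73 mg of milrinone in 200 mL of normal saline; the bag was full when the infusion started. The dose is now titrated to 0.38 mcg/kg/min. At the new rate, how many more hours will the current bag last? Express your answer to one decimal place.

Initial rate:
Dose = 0.6 mcg/kg/min × 71 kg = 42.6 mcg/min
42.6 mcg/min × 60 min/hr = 2556 mcg/hr
Concentration = 73 mg ÷ 200 mL = 0.365 mg/mL = 365 mcg/mL
Rate = 2556 mcg/hr ÷ 365 mcg/mL = 7.00274 mL/hr
Volume infused so far = 7.00274 mL/hr × 9.8 hr = 68.62685 mL
Volume remaining = 200 − 68.62685 = 131.3732 mL
New rate:
Dose = 0.38 mcg/kg/min × 71 kg = 26.98 mcg/min
26.98 mcg/min × 60 min/hr = 1618.8 mcg/hr
Rate = 1618.8 mcg/hr ÷ 365 mcg/mL = 4.435068 mL/hr
Time remaining = 131.3732 mL ÷ 4.435068 mL/hr = 29.62145 hr

29.6 hours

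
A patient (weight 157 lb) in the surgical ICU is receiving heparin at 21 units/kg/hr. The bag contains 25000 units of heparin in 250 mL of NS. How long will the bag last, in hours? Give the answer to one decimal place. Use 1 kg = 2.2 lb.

16.7 hours

Weight = 157 lb ÷ 2.2 lb/kg = 71.36364 kg
Dose = 21 units/kg/hr × 71.36364 kg = 1498.636 units/hr
Concentration = 25000 units ÷ 250 mL = 100 units/mL
Rate = 1498.636 units/hr ÷ 100 units/mL = 14.98636 mL/hr
Duration = 250 mL ÷ 14.98636 mL/hr = 16.68183 hr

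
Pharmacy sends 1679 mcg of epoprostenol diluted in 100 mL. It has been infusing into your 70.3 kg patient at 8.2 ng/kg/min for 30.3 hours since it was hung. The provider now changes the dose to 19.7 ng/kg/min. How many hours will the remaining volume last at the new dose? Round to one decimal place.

7.6 hours

Initial rate:
Dose = 8.2 ng/kg/min × 70.3 kg = 576.46 ng/min
576.46 ng/min × 60 min/hr = 34587.6 ng/hr
Concentration = 1679 mcg ÷ 100 mL = 16.79 mcg/mL = 16790 ng/mL
Rate = 34587.6 ng/hr ÷ 16790 ng/mL = 2.060012 mL/hr
Volume infused so far = 2.060012 mL/hr × 30.3 hr = 62.41836 mL
Volume remaining = 100 − 62.41836 = 37.58164 mL
New rate:
Dose = 19.7 ng/kg/min × 70.3 kg = 1384.91 ng/min
1384.91 ng/min × 60 min/hr = 83094.6 ng/hr
Rate = 83094.6 ng/hr ÷ 16790 ng/mL = 4.949053 mL/hr
Time remaining = 37.58164 mL ÷ 4.949053 mL/hr = 7.593703 hr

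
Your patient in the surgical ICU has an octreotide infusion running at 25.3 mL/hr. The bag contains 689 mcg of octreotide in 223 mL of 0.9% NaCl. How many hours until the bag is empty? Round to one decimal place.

8.8 hours

Duration = 223 mL ÷ 25.3 mL/hr = 8.814229 hr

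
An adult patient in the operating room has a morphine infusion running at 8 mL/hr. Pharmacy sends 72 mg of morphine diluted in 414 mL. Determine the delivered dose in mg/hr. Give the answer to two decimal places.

1.39 mg/hr

Concentration = 72 mg ÷ 414 mL = 0.173913 mg/mL
Drug rate = 8 mL/hr × 0.173913 mg/mL = 1.391304 mg/hr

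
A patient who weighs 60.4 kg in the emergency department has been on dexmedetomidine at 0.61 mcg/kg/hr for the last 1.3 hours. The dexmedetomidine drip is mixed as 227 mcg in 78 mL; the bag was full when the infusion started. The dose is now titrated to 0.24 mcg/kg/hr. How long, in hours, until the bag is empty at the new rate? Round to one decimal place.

12.4 hours

Initial rate:
Dose = 0.61 mcg/kg/hr × 60.4 kg = 36.844 mcg/hr
Concentration = 227 mcg ÷ 78 mL = 2.910256 mcg/mL
Rate = 36.844 mcg/hr ÷ 2.910256 mcg/mL = 12.66005 mL/hr
Volume infused so far = 12.66005 mL/hr × 1.3 hr = 16.45807 mL
Volume remaining = 78 − 16.45807 = 61.54193 mL
New rate:
Dose = 0.24 mcg/kg/hr × 60.4 kg = 14.496 mcg/hr
Rate = 14.496 mcg/hr ÷ 2.910256 mcg/mL = 4.981004 mL/hr
Time remaining = 61.54193 mL ÷ 4.981004 mL/hr = 12.35533 hr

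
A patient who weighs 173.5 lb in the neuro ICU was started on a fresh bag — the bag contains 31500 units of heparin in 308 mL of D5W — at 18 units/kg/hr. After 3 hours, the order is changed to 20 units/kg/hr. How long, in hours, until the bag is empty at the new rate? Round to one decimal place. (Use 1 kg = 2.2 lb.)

Initial rate:
Weight = 173.5 lb ÷ 2.2 lb/kg = 78.86364 kg
Dose = 18 units/kg/hr × 78.86364 kg = 1419.545 units/hr
Concentration = 31500 units ÷ 308 mL = 102.2727 units/mL
Rate = 1419.545 units/hr ÷ 102.2727 units/mL = 13.88 mL/hr
Volume infused so far = 13.88 mL/hr × 3 hr = 41.64 mL
Volume remaining = 308 − 41.64 = 266.36 mL
New rate:
Dose = 20 units/kg/hr × 78.86364 kg = 1577.273 units/hr
Rate = 1577.273 units/hr ÷ 102.2727 units/mL = 15.42222 mL/hr
Time remaining = 266.36 mL ÷ 15.42222 mL/hr = 17.27118 hr

17.3 hours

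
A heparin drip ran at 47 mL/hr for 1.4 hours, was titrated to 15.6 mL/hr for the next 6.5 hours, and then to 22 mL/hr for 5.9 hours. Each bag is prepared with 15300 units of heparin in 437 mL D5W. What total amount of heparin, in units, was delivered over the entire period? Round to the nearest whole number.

10398 units

Concentration = 15300 units ÷ 437 mL = 35.01144 units/mL
Stage 1: 47 mL/hr × 1.4 hr = 65.8 mL → 65.8 mL × 35.01144 units/mL = 2303.753 units
Stage 2: 15.6 mL/hr × 6.5 hr = 101.4 mL → 101.4 mL × 35.01144 units/mL = 3550.16 units
Stage 3: 22 mL/hr × 5.9 hr = 129.8 mL → 129.8 mL × 35.01144 units/mL = 4544.485 units
Total = 2303.753 + 3550.16 + 4544.485 = 10398.4 units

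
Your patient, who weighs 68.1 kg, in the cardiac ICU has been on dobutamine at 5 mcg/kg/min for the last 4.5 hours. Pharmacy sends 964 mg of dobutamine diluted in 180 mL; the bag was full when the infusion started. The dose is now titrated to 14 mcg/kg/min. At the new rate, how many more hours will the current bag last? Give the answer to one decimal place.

15.2 hours

Initial rate:
Dose = 5 mcg/kg/min × 68.1 kg = 340.5 mcg/min
340.5 mcg/min × 60 min/hr = 20430 mcg/hr
Concentration = 964 mg ÷ 180 mL = 5.355556 mg/mL = 5355.556 mcg/mL
Rate = 20430 mcg/hr ÷ 5355.556 mcg/mL = 3.81473 mL/hr
Volume infused so far = 3.81473 mL/hr × 4.5 hr = 17.16629 mL
Volume remaining = 180 − 17.16629 = 162.8337 mL
New rate:
Dose = 14 mcg/kg/min × 68.1 kg = 953.4 mcg/min
953.4 mcg/min × 60 min/hr = 57204 mcg/hr
Rate = 57204 mcg/hr ÷ 5355.556 mcg/mL = 10.68124 mL/hr
Time remaining = 162.8337 mL ÷ 10.68124 mL/hr = 15.24483 hr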